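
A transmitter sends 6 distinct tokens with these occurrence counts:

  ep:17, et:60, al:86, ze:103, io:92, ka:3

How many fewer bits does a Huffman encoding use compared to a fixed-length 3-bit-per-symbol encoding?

261

Fixed-length: 3 bits × 361 symbols = 1083 bits.
Huffman merges:
combine ka(3), ep(17) → 20
combine 20, et(60) → 80
combine 80, al(86) → 166
combine io(92), ze(103) → 195
combine 166, 195 → 361
Huffman total = 20 + 80 + 166 + 195 + 361 = 822 bits.
Saving = 1083 − 822 = 261 bits.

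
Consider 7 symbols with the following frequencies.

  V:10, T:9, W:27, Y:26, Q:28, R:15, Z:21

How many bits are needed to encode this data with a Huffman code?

Greedily combine the two least-frequent nodes:
combine T(9), V(10) → 19
combine R(15), 19 → 34
combine Z(21), Y(26) → 47
combine W(27), Q(28) → 55
combine 34, 47 → 81
combine 55, 81 → 136
The encoded length is the sum of every internal node's weight: 19 + 34 + 47 + 55 + 81 + 136 = 372 bits.

372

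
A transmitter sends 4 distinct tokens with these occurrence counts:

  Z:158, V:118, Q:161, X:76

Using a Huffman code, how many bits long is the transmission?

Merge the two smallest weights repeatedly:
X(76) + V(118) → 194
Z(158) + Q(161) → 319
194 + 319 → 513
Total encoded bits = sum of merged weights = 194 + 319 + 513 = 1026.

1026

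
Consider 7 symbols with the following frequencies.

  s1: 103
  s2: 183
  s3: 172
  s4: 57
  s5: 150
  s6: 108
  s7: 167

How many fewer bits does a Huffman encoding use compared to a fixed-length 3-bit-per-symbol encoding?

Fixed-length: 3 bits × 940 symbols = 2820 bits.
Huffman merges:
s4(57) + s1(103) → 160
s6(108) + s5(150) → 258
160 + s7(167) → 327
s3(172) + s2(183) → 355
258 + 327 → 585
355 + 585 → 940
Huffman total = 160 + 258 + 327 + 355 + 585 + 940 = 2625 bits.
Saving = 2820 − 2625 = 195 bits.

195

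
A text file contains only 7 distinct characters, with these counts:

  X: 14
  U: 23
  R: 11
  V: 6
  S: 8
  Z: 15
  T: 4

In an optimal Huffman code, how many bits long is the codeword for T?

4

Huffman merges, smallest pair first:
combine T(4), V(6) → 10
combine S(8), 10 → 18
combine R(11), X(14) → 25
combine Z(15), 18 → 33
combine U(23), 25 → 48
combine 33, 48 → 81
The subtree containing T is merged 4 times, so code length = 4.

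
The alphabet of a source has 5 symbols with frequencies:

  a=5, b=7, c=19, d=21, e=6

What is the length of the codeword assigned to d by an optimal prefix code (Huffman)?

Build the tree from the bottom:
a(5) + e(6) → 11
b(7) + 11 → 18
18 + c(19) → 37
d(21) + 37 → 58
d is a child of the root — depth 1, so its codeword is a single bit.

1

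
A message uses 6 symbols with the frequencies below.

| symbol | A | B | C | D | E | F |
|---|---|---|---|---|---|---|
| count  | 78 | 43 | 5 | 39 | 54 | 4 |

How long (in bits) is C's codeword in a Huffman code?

Repeatedly merge the two smallest:
merge F(4) and C(5): 9
merge 9 and D(39): 48
merge B(43) and 48: 91
merge E(54) and A(78): 132
merge 91 and 132: 223
C's leaf is at depth 4, giving a 4-bit codeword.

4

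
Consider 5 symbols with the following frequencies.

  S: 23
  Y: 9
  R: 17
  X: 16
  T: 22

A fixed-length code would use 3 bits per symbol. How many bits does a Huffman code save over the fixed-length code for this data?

Fixed-length: 3 bits × 87 symbols = 261 bits.
Huffman merges:
combine Y(9), X(16) → 25
combine R(17), T(22) → 39
combine S(23), 25 → 48
combine 39, 48 → 87
Huffman total = 25 + 39 + 48 + 87 = 199 bits.
Saving = 261 − 199 = 62 bits.

62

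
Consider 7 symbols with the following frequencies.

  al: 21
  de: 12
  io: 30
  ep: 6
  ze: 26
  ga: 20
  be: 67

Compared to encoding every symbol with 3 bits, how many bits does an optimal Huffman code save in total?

79

Fixed-length: 3 bits × 182 symbols = 546 bits.
Huffman merges:
ep(6) + de(12) → 18
18 + ga(20) → 38
al(21) + ze(26) → 47
io(30) + 38 → 68
47 + be(67) → 114
68 + 114 → 182
Huffman total = 18 + 38 + 47 + 68 + 114 + 182 = 467 bits.
Saving = 546 − 467 = 79 bits.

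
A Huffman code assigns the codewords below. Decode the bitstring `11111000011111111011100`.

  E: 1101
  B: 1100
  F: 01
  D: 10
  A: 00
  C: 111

CBACCEB

Read left to right; each codeword is recognised as soon as it completes (prefix code):
  111→C | 1100→B | 00→A | 111→C | 111→C | 1101→E | 1100→B
Decoded message: CBACCEB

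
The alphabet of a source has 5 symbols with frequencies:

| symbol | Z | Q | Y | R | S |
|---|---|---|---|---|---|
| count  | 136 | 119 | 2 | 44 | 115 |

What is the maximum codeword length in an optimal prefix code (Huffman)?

Merge the two lowest-weight nodes at each step:
combine Y(2), R(44) → 46
combine 46, S(115) → 161
combine Q(119), Z(136) → 255
combine 161, 255 → 416
The first pair merged (Y, R) ends up deepest, at depth 3.

3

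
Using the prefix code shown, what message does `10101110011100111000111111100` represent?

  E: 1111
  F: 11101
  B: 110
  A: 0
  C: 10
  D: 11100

Read left to right; each codeword is recognised as soon as it completes (prefix code):
  10→C | 10→C | 11100→D | 11100→D | 11100→D | 0→A | 1111→E | 11100→D
Decoded message: CCDDDAED

CCDDDAED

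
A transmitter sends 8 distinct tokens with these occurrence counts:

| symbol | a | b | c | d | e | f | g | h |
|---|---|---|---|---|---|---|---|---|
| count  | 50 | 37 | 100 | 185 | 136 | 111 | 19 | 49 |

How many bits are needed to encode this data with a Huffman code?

Greedily combine the two least-frequent nodes:
merge g(19) and b(37): 56
merge h(49) and a(50): 99
merge 56 and 99: 155
merge c(100) and f(111): 211
merge e(136) and 155: 291
merge d(185) and 211: 396
merge 291 and 396: 687
Each symbol's bit-cost is frequency × depth; summing gives 1895 bits (equivalently 56 + 99 + 155 + 211 + 291 + 396 + 687).

1895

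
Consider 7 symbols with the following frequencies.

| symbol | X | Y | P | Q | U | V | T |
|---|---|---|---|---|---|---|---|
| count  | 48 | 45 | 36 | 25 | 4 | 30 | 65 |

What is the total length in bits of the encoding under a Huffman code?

675

Build the Huffman tree bottom-up:
U(4) + Q(25) → 29
29 + V(30) → 59
P(36) + Y(45) → 81
X(48) + 59 → 107
T(65) + 81 → 146
107 + 146 → 253
Total encoded bits = sum of merged weights = 29 + 59 + 81 + 107 + 146 + 253 = 675.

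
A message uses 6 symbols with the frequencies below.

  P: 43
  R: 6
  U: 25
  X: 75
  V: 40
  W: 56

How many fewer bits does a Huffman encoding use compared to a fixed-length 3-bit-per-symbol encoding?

143

Fixed-length: 3 bits × 245 symbols = 735 bits.
Huffman merges:
combine R(6), U(25) → 31
combine 31, V(40) → 71
combine P(43), W(56) → 99
combine 71, X(75) → 146
combine 99, 146 → 245
Huffman total = 31 + 71 + 99 + 146 + 245 = 592 bits.
Saving = 735 − 592 = 143 bits.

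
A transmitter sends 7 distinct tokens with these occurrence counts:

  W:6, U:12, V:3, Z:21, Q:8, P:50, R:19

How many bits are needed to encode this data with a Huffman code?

Greedily combine the two least-frequent nodes:
combine V(3), W(6) → 9
combine Q(8), 9 → 17
combine U(12), 17 → 29
combine R(19), Z(21) → 40
combine 29, 40 → 69
combine P(50), 69 → 119
The encoded length is the sum of every internal node's weight: 9 + 17 + 29 + 40 + 69 + 119 = 283 bits.

283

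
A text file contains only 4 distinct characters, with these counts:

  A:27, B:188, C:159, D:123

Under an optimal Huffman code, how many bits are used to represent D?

Huffman merges, smallest pair first:
A(27) + D(123) → 150
150 + C(159) → 309
B(188) + 309 → 497
The subtree containing D is merged 3 times, so code length = 3.

3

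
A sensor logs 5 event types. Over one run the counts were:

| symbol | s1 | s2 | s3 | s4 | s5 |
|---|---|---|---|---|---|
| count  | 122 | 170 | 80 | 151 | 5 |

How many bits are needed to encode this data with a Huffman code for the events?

Greedily combine the two least-frequent nodes:
s5(5) + s3(80) → 85
85 + s1(122) → 207
s4(151) + s2(170) → 321
207 + 321 → 528
Each symbol's bit-cost is frequency × depth; summing gives 1141 bits (equivalently 85 + 207 + 321 + 528).

1141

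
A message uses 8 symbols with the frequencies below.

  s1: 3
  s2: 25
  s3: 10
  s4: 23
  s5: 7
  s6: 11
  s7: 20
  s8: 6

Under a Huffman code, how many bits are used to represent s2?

Build the tree from the bottom:
combine s1(3), s8(6) → 9
combine s5(7), 9 → 16
combine s3(10), s6(11) → 21
combine 16, s7(20) → 36
combine 21, s4(23) → 44
combine s2(25), 36 → 61
combine 44, 61 → 105
s2 sits 2 levels below the root, so its codeword is 2 bits.

2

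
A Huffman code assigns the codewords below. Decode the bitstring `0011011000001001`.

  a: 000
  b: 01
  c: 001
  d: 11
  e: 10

cedacc

Read left to right; each codeword is recognised as soon as it completes (prefix code):
  001→c | 10→e | 11→d | 000→a | 001→c | 001→c
Decoded message: cedacc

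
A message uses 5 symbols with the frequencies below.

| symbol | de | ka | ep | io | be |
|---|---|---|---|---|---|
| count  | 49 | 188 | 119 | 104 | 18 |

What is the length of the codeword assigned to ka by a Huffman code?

1

Repeatedly merge the two smallest:
combine be(18), de(49) → 67
combine 67, io(104) → 171
combine ep(119), 171 → 290
combine ka(188), 290 → 478
ka is a child of the root — depth 1, so its codeword is a single bit.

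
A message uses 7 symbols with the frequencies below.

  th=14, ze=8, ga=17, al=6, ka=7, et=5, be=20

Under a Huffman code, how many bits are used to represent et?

4

Build the tree from the bottom:
et(5) + al(6) → 11
ka(7) + ze(8) → 15
11 + th(14) → 25
15 + ga(17) → 32
be(20) + 25 → 45
32 + 45 → 77
et sits 4 levels below the root, so its codeword is 4 bits.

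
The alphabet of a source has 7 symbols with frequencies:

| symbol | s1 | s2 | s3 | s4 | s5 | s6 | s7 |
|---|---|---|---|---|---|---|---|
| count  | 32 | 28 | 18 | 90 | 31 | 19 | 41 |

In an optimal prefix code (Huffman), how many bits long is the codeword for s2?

3

Build the tree from the bottom:
combine s3(18), s6(19) → 37
combine s2(28), s5(31) → 59
combine s1(32), 37 → 69
combine s7(41), 59 → 100
combine 69, s4(90) → 159
combine 100, 159 → 259
The subtree containing s2 is merged 3 times, so code length = 3.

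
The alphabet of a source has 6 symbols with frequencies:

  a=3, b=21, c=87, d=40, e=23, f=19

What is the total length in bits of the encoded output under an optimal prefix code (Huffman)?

427

Merge the two smallest weights repeatedly:
merge a(3) and f(19): 22
merge b(21) and 22: 43
merge e(23) and d(40): 63
merge 43 and 63: 106
merge c(87) and 106: 193
Total encoded bits = sum of merged weights = 22 + 43 + 63 + 106 + 193 = 427.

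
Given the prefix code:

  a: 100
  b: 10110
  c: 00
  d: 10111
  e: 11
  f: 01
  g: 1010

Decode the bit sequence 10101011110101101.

Read left to right; each codeword is recognised as soon as it completes (prefix code):
  1010→g | 10111→d | 1010→g | 11→e | 01→f
Decoded message: gdgef

gdgef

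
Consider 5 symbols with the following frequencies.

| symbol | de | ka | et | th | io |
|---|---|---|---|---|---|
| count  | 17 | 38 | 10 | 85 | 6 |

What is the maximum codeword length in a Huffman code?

Merge the two lowest-weight nodes at each step:
combine io(6), et(10) → 16
combine 16, de(17) → 33
combine 33, ka(38) → 71
combine 71, th(85) → 156
Maximum depth reached is 4.

4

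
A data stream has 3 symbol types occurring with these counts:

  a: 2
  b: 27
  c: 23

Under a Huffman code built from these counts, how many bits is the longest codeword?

2

Merge the two lowest-weight nodes at each step:
combine a(2), c(23) → 25
combine 25, b(27) → 52
Maximum depth reached is 2.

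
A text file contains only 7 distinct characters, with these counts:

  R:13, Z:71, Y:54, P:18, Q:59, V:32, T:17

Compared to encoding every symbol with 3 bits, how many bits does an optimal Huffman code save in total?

106

Fixed-length: 3 bits × 264 symbols = 792 bits.
Huffman merges:
R(13) + T(17) → 30
P(18) + 30 → 48
V(32) + 48 → 80
Y(54) + Q(59) → 113
Z(71) + 80 → 151
113 + 151 → 264
Huffman total = 30 + 48 + 80 + 113 + 151 + 264 = 686 bits.
Saving = 792 − 686 = 106 bits.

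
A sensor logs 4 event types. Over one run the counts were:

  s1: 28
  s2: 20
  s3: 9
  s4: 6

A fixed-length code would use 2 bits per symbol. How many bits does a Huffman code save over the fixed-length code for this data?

Fixed-length: 2 bits × 63 symbols = 126 bits.
Huffman merges:
merge s4(6) and s3(9): 15
merge 15 and s2(20): 35
merge s1(28) and 35: 63
Huffman total = 15 + 35 + 63 = 113 bits.
Saving = 126 − 113 = 13 bits.

13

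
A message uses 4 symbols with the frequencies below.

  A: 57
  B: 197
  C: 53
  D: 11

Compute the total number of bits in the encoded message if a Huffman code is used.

503

Merge the two smallest weights repeatedly:
merge D(11) and C(53): 64
merge A(57) and 64: 121
merge 121 and B(197): 318
The encoded length is the sum of every internal node's weight: 64 + 121 + 318 = 503 bits.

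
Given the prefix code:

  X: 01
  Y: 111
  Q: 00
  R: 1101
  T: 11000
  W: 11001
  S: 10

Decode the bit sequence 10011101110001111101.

SXRTYR

Read left to right; each codeword is recognised as soon as it completes (prefix code):
  10→S | 01→X | 1101→R | 11000→T | 111→Y | 1101→R
Decoded message: SXRTYR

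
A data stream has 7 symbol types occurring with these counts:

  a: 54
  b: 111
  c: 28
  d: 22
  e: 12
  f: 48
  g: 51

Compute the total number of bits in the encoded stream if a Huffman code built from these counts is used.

847

Merge the two smallest weights repeatedly:
merge e(12) and d(22): 34
merge c(28) and 34: 62
merge f(48) and g(51): 99
merge a(54) and 62: 116
merge 99 and b(111): 210
merge 116 and 210: 326
The encoded length is the sum of every internal node's weight: 34 + 62 + 99 + 116 + 210 + 326 = 847 bits.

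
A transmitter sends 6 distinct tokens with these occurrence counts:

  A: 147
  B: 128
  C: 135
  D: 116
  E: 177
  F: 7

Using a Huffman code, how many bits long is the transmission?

Build the Huffman tree bottom-up:
F(7) + D(116) → 123
123 + B(128) → 251
C(135) + A(147) → 282
E(177) + 251 → 428
282 + 428 → 710
The encoded length is the sum of every internal node's weight: 123 + 251 + 282 + 428 + 710 = 1794 bits.

1794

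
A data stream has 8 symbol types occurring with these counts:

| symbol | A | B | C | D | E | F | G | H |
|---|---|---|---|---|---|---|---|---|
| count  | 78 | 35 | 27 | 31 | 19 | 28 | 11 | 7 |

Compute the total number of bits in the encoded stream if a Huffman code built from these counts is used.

Greedily combine the two least-frequent nodes:
combine H(7), G(11) → 18
combine 18, E(19) → 37
combine C(27), F(28) → 55
combine D(31), B(35) → 66
combine 37, 55 → 92
combine 66, A(78) → 144
combine 92, 144 → 236
Each symbol's bit-cost is frequency × depth; summing gives 648 bits (equivalently 18 + 37 + 55 + 66 + 92 + 144 + 236).

648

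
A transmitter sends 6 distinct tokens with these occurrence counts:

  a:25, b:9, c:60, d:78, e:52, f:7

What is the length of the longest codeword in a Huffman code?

4

Merge the two lowest-weight nodes at each step:
merge f(7) and b(9): 16
merge 16 and a(25): 41
merge 41 and e(52): 93
merge c(60) and d(78): 138
merge 93 and 138: 231
The rarest symbols sit at the bottom; the longest codeword is 4 bits.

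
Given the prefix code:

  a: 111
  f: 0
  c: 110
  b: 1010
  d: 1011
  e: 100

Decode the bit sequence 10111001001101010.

Read left to right; each codeword is recognised as soon as it completes (prefix code):
  1011→d | 100→e | 100→e | 110→c | 1010→b
Decoded message: deecb

deecb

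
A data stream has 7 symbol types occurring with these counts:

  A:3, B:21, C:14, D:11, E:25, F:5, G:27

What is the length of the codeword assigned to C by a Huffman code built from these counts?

3

Huffman merges, smallest pair first:
A(3) + F(5) → 8
8 + D(11) → 19
C(14) + 19 → 33
B(21) + E(25) → 46
G(27) + 33 → 60
46 + 60 → 106
C's leaf is at depth 3, giving a 3-bit codeword.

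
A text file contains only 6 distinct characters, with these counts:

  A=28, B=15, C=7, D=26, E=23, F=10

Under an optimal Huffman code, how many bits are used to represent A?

Repeatedly merge the two smallest:
combine C(7), F(10) → 17
combine B(15), 17 → 32
combine E(23), D(26) → 49
combine A(28), 32 → 60
combine 49, 60 → 109
The subtree containing A is merged 2 times, so code length = 2.

2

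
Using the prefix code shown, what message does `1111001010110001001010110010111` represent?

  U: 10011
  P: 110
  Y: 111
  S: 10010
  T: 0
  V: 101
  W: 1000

YSVWSVSY

Read left to right; each codeword is recognised as soon as it completes (prefix code):
  111→Y | 10010→S | 101→V | 1000→W | 10010→S | 101→V | 10010→S | 111→Y
Decoded message: YSVWSVSY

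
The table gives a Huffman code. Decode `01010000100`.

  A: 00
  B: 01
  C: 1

BBAACA

Read left to right; each codeword is recognised as soon as it completes (prefix code):
  01→B | 01→B | 00→A | 00→A | 1→C | 00→A
Decoded message: BBAACA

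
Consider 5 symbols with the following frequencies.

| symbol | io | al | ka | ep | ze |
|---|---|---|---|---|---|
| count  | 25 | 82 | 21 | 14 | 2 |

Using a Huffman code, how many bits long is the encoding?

259

Merge the two smallest weights repeatedly:
ze(2) + ep(14) → 16
16 + ka(21) → 37
io(25) + 37 → 62
62 + al(82) → 144
The encoded length is the sum of every internal node's weight: 16 + 37 + 62 + 144 = 259 bits.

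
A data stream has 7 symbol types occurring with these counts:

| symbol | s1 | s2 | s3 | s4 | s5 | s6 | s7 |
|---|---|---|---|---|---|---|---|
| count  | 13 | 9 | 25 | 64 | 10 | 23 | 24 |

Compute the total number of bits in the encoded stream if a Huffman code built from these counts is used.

427

Build the Huffman tree bottom-up:
s2(9) + s5(10) → 19
s1(13) + 19 → 32
s6(23) + s7(24) → 47
s3(25) + 32 → 57
47 + 57 → 104
s4(64) + 104 → 168
Total encoded bits = sum of merged weights = 19 + 32 + 47 + 57 + 104 + 168 = 427.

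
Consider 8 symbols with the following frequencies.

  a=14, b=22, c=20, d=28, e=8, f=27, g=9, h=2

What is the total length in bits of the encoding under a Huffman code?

Greedily combine the two least-frequent nodes:
merge h(2) and e(8): 10
merge g(9) and 10: 19
merge a(14) and 19: 33
merge c(20) and b(22): 42
merge f(27) and d(28): 55
merge 33 and 42: 75
merge 55 and 75: 130
Total encoded bits = sum of merged weights = 10 + 19 + 33 + 42 + 55 + 75 + 130 = 364.

364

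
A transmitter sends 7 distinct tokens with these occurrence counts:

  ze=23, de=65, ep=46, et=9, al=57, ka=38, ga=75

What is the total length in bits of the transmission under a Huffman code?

Greedily combine the two least-frequent nodes:
et(9) + ze(23) → 32
32 + ka(38) → 70
ep(46) + al(57) → 103
de(65) + 70 → 135
ga(75) + 103 → 178
135 + 178 → 313
Total encoded bits = sum of merged weights = 32 + 70 + 103 + 135 + 178 + 313 = 831.

831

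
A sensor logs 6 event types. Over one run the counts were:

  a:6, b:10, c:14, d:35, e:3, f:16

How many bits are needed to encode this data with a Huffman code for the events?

Greedily combine the two least-frequent nodes:
combine e(3), a(6) → 9
combine 9, b(10) → 19
combine c(14), f(16) → 30
combine 19, 30 → 49
combine d(35), 49 → 84
Total encoded bits = sum of merged weights = 9 + 19 + 30 + 49 + 84 = 191.

191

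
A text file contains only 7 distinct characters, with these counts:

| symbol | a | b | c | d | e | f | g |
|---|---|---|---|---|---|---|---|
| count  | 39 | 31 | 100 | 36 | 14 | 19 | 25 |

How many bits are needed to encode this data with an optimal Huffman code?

Build the Huffman tree bottom-up:
e(14) + f(19) → 33
g(25) + b(31) → 56
33 + d(36) → 69
a(39) + 56 → 95
69 + 95 → 164
c(100) + 164 → 264
Total encoded bits = sum of merged weights = 33 + 56 + 69 + 95 + 164 + 264 = 681.

681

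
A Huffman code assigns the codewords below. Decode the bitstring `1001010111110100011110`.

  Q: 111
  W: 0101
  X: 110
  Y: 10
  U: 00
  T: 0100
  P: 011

Read left to right; each codeword is recognised as soon as it completes (prefix code):
  10→Y | 0101→W | 011→P | 111→Q | 0100→T | 011→P | 110→X
Decoded message: YWPQTPX

YWPQTPX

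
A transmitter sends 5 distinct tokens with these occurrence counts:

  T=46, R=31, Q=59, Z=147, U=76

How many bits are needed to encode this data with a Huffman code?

Merge the two smallest weights repeatedly:
merge R(31) and T(46): 77
merge Q(59) and U(76): 135
merge 77 and 135: 212
merge Z(147) and 212: 359
The encoded length is the sum of every internal node's weight: 77 + 135 + 212 + 359 = 783 bits.

783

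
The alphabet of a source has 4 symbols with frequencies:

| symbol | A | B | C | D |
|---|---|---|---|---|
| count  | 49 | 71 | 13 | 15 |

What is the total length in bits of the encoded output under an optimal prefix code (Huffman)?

253

Build the Huffman tree bottom-up:
merge C(13) and D(15): 28
merge 28 and A(49): 77
merge B(71) and 77: 148
Each symbol's bit-cost is frequency × depth; summing gives 253 bits (equivalently 28 + 77 + 148).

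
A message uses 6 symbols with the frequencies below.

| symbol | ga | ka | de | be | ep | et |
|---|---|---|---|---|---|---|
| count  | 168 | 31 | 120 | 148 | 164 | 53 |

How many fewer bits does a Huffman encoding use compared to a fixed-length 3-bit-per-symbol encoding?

Fixed-length: 3 bits × 684 symbols = 2052 bits.
Huffman merges:
combine ka(31), et(53) → 84
combine 84, de(120) → 204
combine be(148), ep(164) → 312
combine ga(168), 204 → 372
combine 312, 372 → 684
Huffman total = 84 + 204 + 312 + 372 + 684 = 1656 bits.
Saving = 2052 − 1656 = 396 bits.

396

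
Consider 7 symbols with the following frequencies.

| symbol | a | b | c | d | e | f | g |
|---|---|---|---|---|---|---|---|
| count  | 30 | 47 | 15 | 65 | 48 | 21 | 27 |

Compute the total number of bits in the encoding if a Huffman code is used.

682

Build the Huffman tree bottom-up:
c(15) + f(21) → 36
g(27) + a(30) → 57
36 + b(47) → 83
e(48) + 57 → 105
d(65) + 83 → 148
105 + 148 → 253
The encoded length is the sum of every internal node's weight: 36 + 57 + 83 + 105 + 148 + 253 = 682 bits.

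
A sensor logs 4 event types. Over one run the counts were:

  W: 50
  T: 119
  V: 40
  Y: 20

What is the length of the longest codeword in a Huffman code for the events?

Merge the two lowest-weight nodes at each step:
merge Y(20) and V(40): 60
merge W(50) and 60: 110
merge 110 and T(119): 229
The rarest symbols sit at the bottom; the longest codeword is 3 bits.

3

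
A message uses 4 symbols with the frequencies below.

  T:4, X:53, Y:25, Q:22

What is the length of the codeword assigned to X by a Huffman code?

Build the tree from the bottom:
merge T(4) and Q(22): 26
merge Y(25) and 26: 51
merge 51 and X(53): 104
X is merged only at the final step, so code length = 1.

1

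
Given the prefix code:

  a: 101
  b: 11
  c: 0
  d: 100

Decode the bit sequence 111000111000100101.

Read left to right; each codeword is recognised as soon as it completes (prefix code):
  11→b | 100→d | 0→c | 11→b | 100→d | 0→c | 100→d | 101→a
Decoded message: bdcbdcda

bdcbdcda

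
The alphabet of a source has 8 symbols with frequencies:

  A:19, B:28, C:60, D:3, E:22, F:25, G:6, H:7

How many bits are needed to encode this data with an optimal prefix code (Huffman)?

Build the Huffman tree bottom-up:
D(3) + G(6) → 9
H(7) + 9 → 16
16 + A(19) → 35
E(22) + F(25) → 47
B(28) + 35 → 63
47 + C(60) → 107
63 + 107 → 170
The encoded length is the sum of every internal node's weight: 9 + 16 + 35 + 47 + 63 + 107 + 170 = 447 bits.

447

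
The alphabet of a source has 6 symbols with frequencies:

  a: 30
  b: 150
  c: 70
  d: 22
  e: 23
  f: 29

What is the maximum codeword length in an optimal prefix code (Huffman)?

Merge the two lowest-weight nodes at each step:
d(22) + e(23) → 45
f(29) + a(30) → 59
45 + 59 → 104
c(70) + 104 → 174
b(150) + 174 → 324
Maximum depth reached is 4.

4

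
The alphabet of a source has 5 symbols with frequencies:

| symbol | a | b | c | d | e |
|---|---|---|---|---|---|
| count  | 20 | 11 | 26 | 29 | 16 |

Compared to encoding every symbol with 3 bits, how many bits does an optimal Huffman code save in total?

Fixed-length: 3 bits × 102 symbols = 306 bits.
Huffman merges:
merge b(11) and e(16): 27
merge a(20) and c(26): 46
merge 27 and d(29): 56
merge 46 and 56: 102
Huffman total = 27 + 46 + 56 + 102 = 231 bits.
Saving = 306 − 231 = 75 bits.

75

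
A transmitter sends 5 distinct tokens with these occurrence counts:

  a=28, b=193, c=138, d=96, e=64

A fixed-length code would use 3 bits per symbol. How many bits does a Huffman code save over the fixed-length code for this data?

432

Fixed-length: 3 bits × 519 symbols = 1557 bits.
Huffman merges:
combine a(28), e(64) → 92
combine 92, d(96) → 188
combine c(138), 188 → 326
combine b(193), 326 → 519
Huffman total = 92 + 188 + 326 + 519 = 1125 bits.
Saving = 1557 − 1125 = 432 bits.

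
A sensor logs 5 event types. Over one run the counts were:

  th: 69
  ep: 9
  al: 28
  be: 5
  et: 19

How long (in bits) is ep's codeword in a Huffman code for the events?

4

Repeatedly merge the two smallest:
be(5) + ep(9) → 14
14 + et(19) → 33
al(28) + 33 → 61
61 + th(69) → 130
ep sits 4 levels below the root, so its codeword is 4 bits.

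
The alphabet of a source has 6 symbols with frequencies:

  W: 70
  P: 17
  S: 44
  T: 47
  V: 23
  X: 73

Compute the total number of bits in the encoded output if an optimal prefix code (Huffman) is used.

672

Build the Huffman tree bottom-up:
P(17) + V(23) → 40
40 + S(44) → 84
T(47) + W(70) → 117
X(73) + 84 → 157
117 + 157 → 274
Total encoded bits = sum of merged weights = 40 + 84 + 117 + 157 + 274 = 672.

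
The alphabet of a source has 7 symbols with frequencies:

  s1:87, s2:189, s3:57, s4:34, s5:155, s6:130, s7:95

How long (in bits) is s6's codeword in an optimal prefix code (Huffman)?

3

Build the tree from the bottom:
s4(34) + s3(57) → 91
s1(87) + 91 → 178
s7(95) + s6(130) → 225
s5(155) + 178 → 333
s2(189) + 225 → 414
333 + 414 → 747
s6's leaf is at depth 3, giving a 3-bit codeword.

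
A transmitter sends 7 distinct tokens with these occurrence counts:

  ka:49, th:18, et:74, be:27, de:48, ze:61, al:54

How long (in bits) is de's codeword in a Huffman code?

3

Repeatedly merge the two smallest:
merge th(18) and be(27): 45
merge 45 and de(48): 93
merge ka(49) and al(54): 103
merge ze(61) and et(74): 135
merge 93 and 103: 196
merge 135 and 196: 331
de sits 3 levels below the root, so its codeword is 3 bits.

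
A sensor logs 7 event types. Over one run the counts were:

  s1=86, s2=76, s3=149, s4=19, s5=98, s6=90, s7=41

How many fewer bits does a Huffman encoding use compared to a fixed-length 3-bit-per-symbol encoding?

187

Fixed-length: 3 bits × 559 symbols = 1677 bits.
Huffman merges:
merge s4(19) and s7(41): 60
merge 60 and s2(76): 136
merge s1(86) and s6(90): 176
merge s5(98) and 136: 234
merge s3(149) and 176: 325
merge 234 and 325: 559
Huffman total = 60 + 136 + 176 + 234 + 325 + 559 = 1490 bits.
Saving = 1677 − 1490 = 187 bits.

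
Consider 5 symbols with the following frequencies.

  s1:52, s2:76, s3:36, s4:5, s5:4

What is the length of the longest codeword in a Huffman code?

4

Merge the two lowest-weight nodes at each step:
s5(4) + s4(5) → 9
9 + s3(36) → 45
45 + s1(52) → 97
s2(76) + 97 → 173
Maximum depth reached is 4.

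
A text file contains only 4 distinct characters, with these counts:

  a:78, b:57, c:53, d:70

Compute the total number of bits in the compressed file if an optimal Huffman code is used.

Build the Huffman tree bottom-up:
combine c(53), b(57) → 110
combine d(70), a(78) → 148
combine 110, 148 → 258
Each symbol's bit-cost is frequency × depth; summing gives 516 bits (equivalently 110 + 148 + 258).

516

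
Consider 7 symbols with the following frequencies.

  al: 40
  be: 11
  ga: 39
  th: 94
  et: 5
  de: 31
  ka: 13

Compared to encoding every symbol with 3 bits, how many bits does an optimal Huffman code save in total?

Fixed-length: 3 bits × 233 symbols = 699 bits.
Huffman merges:
combine et(5), be(11) → 16
combine ka(13), 16 → 29
combine 29, de(31) → 60
combine ga(39), al(40) → 79
combine 60, 79 → 139
combine th(94), 139 → 233
Huffman total = 16 + 29 + 60 + 79 + 139 + 233 = 556 bits.
Saving = 699 − 556 = 143 bits.

143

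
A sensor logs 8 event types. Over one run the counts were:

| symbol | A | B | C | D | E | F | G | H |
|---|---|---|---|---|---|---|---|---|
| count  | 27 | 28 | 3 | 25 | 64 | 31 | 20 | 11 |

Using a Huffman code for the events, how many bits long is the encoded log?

577

Build the Huffman tree bottom-up:
merge C(3) and H(11): 14
merge 14 and G(20): 34
merge D(25) and A(27): 52
merge B(28) and F(31): 59
merge 34 and 52: 86
merge 59 and E(64): 123
merge 86 and 123: 209
The encoded length is the sum of every internal node's weight: 14 + 34 + 52 + 59 + 86 + 123 + 209 = 577 bits.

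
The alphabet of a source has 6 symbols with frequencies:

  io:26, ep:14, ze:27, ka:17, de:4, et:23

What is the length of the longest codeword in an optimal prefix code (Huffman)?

4

Merge the two lowest-weight nodes at each step:
merge de(4) and ep(14): 18
merge ka(17) and 18: 35
merge et(23) and io(26): 49
merge ze(27) and 35: 62
merge 49 and 62: 111
The rarest symbols sit at the bottom; the longest codeword is 4 bits.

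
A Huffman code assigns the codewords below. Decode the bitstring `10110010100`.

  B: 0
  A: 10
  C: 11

ACBBAAB

Read left to right; each codeword is recognised as soon as it completes (prefix code):
  10→A | 11→C | 0→B | 0→B | 10→A | 10→A | 0→B
Decoded message: ACBBAAB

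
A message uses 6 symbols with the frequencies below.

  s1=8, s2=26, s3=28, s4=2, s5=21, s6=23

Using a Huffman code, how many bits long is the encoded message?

257

Merge the two smallest weights repeatedly:
merge s4(2) and s1(8): 10
merge 10 and s5(21): 31
merge s6(23) and s2(26): 49
merge s3(28) and 31: 59
merge 49 and 59: 108
Total encoded bits = sum of merged weights = 10 + 31 + 49 + 59 + 108 = 257.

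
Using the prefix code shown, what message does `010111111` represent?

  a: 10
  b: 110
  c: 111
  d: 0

Read left to right; each codeword is recognised as soon as it completes (prefix code):
  0→d | 10→a | 111→c | 111→c
Decoded message: dacc

dacc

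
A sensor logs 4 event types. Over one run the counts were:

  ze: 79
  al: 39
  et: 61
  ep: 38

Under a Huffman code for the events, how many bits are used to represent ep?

Huffman merges, smallest pair first:
merge ep(38) and al(39): 77
merge et(61) and 77: 138
merge ze(79) and 138: 217
ep's leaf is at depth 3, giving a 3-bit codeword.

3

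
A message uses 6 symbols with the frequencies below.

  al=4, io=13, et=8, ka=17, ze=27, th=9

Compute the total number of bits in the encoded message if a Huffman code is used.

Greedily combine the two least-frequent nodes:
al(4) + et(8) → 12
th(9) + 12 → 21
io(13) + ka(17) → 30
21 + ze(27) → 48
30 + 48 → 78
Total encoded bits = sum of merged weights = 12 + 21 + 30 + 48 + 78 = 189.

189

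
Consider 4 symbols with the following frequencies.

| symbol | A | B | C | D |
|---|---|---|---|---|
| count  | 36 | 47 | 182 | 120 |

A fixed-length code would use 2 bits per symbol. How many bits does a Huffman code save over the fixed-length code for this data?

99

Fixed-length: 2 bits × 385 symbols = 770 bits.
Huffman merges:
combine A(36), B(47) → 83
combine 83, D(120) → 203
combine C(182), 203 → 385
Huffman total = 83 + 203 + 385 = 671 bits.
Saving = 770 − 671 = 99 bits.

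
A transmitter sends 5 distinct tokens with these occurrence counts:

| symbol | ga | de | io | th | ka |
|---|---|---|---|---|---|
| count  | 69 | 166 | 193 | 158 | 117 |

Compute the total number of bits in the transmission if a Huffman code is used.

1592

Greedily combine the two least-frequent nodes:
merge ga(69) and ka(117): 186
merge th(158) and de(166): 324
merge 186 and io(193): 379
merge 324 and 379: 703
Each symbol's bit-cost is frequency × depth; summing gives 1592 bits (equivalently 186 + 324 + 379 + 703).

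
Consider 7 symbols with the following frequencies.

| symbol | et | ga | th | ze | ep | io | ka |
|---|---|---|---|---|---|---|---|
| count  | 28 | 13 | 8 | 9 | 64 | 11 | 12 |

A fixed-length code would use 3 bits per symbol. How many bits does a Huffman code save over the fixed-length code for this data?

Fixed-length: 3 bits × 145 symbols = 435 bits.
Huffman merges:
merge th(8) and ze(9): 17
merge io(11) and ka(12): 23
merge ga(13) and 17: 30
merge 23 and et(28): 51
merge 30 and 51: 81
merge ep(64) and 81: 145
Huffman total = 17 + 23 + 30 + 51 + 81 + 145 = 347 bits.
Saving = 435 − 347 = 88 bits.

88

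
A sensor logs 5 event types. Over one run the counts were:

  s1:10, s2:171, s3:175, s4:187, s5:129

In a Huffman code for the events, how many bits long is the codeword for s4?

2

Repeatedly merge the two smallest:
merge s1(10) and s5(129): 139
merge 139 and s2(171): 310
merge s3(175) and s4(187): 362
merge 310 and 362: 672
s4 sits 2 levels below the root, so its codeword is 2 bits.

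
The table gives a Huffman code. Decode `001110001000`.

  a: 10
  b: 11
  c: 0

Read left to right; each codeword is recognised as soon as it completes (prefix code):
  0→c | 0→c | 11→b | 10→a | 0→c | 0→c | 10→a | 0→c | 0→c
Decoded message: ccbaccacc

ccbaccacc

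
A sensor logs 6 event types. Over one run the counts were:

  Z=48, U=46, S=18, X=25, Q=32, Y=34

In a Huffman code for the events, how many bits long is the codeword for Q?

3

Huffman merges, smallest pair first:
S(18) + X(25) → 43
Q(32) + Y(34) → 66
43 + U(46) → 89
Z(48) + 66 → 114
89 + 114 → 203
Q sits 3 levels below the root, so its codeword is 3 bits.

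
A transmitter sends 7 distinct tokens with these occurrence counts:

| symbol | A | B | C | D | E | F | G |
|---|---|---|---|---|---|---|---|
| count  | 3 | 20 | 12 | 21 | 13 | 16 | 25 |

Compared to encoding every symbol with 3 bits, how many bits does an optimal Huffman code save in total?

31

Fixed-length: 3 bits × 110 symbols = 330 bits.
Huffman merges:
A(3) + C(12) → 15
E(13) + 15 → 28
F(16) + B(20) → 36
D(21) + G(25) → 46
28 + 36 → 64
46 + 64 → 110
Huffman total = 15 + 28 + 36 + 46 + 64 + 110 = 299 bits.
Saving = 330 − 299 = 31 bits.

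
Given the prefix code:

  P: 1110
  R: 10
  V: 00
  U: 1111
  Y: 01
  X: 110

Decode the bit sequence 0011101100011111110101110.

VPXVUPRP

Read left to right; each codeword is recognised as soon as it completes (prefix code):
  00→V | 1110→P | 110→X | 00→V | 1111→U | 1110→P | 10→R | 1110→P
Decoded message: VPXVUPRP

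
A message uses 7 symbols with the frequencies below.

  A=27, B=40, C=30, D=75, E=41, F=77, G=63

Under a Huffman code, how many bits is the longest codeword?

Merge the two lowest-weight nodes at each step:
merge A(27) and C(30): 57
merge B(40) and E(41): 81
merge 57 and G(63): 120
merge D(75) and F(77): 152
merge 81 and 120: 201
merge 152 and 201: 353
The first pair merged (A, C) ends up deepest, at depth 4.

4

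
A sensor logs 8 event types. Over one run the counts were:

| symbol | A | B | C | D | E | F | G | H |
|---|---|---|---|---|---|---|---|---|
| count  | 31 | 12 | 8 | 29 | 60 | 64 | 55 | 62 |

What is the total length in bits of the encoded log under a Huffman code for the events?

Greedily combine the two least-frequent nodes:
C(8) + B(12) → 20
20 + D(29) → 49
A(31) + 49 → 80
G(55) + E(60) → 115
H(62) + F(64) → 126
80 + 115 → 195
126 + 195 → 321
Total encoded bits = sum of merged weights = 20 + 49 + 80 + 115 + 126 + 195 + 321 = 906.

906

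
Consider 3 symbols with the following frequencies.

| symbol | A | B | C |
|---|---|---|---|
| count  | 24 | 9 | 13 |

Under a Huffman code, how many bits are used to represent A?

1

Repeatedly merge the two smallest:
B(9) + C(13) → 22
22 + A(24) → 46
A sits one level below the root: a 1-bit codeword.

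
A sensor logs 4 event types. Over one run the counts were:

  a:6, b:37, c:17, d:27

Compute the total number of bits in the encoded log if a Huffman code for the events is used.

160

Build the Huffman tree bottom-up:
merge a(6) and c(17): 23
merge 23 and d(27): 50
merge b(37) and 50: 87
Each symbol's bit-cost is frequency × depth; summing gives 160 bits (equivalently 23 + 50 + 87).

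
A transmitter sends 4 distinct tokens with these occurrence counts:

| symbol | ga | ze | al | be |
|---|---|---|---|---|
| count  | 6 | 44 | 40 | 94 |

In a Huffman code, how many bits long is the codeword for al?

3

Huffman merges, smallest pair first:
merge ga(6) and al(40): 46
merge ze(44) and 46: 90
merge 90 and be(94): 184
al's leaf is at depth 3, giving a 3-bit codeword.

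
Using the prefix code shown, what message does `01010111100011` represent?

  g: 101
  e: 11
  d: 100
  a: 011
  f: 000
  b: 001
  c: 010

cgeda

Read left to right; each codeword is recognised as soon as it completes (prefix code):
  010→c | 101→g | 11→e | 100→d | 011→a
Decoded message: cgeda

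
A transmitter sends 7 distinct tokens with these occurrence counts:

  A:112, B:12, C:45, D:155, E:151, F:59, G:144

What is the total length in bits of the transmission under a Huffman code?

Build the Huffman tree bottom-up:
merge B(12) and C(45): 57
merge 57 and F(59): 116
merge A(112) and 116: 228
merge G(144) and E(151): 295
merge D(155) and 228: 383
merge 295 and 383: 678
The encoded length is the sum of every internal node's weight: 57 + 116 + 228 + 295 + 383 + 678 = 1757 bits.

1757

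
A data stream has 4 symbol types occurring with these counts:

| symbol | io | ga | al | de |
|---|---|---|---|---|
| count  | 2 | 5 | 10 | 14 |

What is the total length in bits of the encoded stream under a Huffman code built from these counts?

Build the Huffman tree bottom-up:
io(2) + ga(5) → 7
7 + al(10) → 17
de(14) + 17 → 31
The encoded length is the sum of every internal node's weight: 7 + 17 + 31 = 55 bits.

55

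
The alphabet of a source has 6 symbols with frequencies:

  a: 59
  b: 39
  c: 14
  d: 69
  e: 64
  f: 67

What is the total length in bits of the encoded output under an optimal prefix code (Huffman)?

789

Build the Huffman tree bottom-up:
c(14) + b(39) → 53
53 + a(59) → 112
e(64) + f(67) → 131
d(69) + 112 → 181
131 + 181 → 312
The encoded length is the sum of every internal node's weight: 53 + 112 + 131 + 181 + 312 = 789 bits.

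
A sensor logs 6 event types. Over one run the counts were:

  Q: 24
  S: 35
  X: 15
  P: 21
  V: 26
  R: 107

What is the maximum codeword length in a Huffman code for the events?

Merge the two lowest-weight nodes at each step:
X(15) + P(21) → 36
Q(24) + V(26) → 50
S(35) + 36 → 71
50 + 71 → 121
R(107) + 121 → 228
The first pair merged (X, P) ends up deepest, at depth 4.

4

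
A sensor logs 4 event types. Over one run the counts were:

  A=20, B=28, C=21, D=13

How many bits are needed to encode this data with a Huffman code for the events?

Greedily combine the two least-frequent nodes:
D(13) + A(20) → 33
C(21) + B(28) → 49
33 + 49 → 82
Total encoded bits = sum of merged weights = 33 + 49 + 82 = 164.

164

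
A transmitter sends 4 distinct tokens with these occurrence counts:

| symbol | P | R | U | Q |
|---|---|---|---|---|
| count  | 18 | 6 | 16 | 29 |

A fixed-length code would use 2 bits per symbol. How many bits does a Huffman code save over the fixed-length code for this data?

7

Fixed-length: 2 bits × 69 symbols = 138 bits.
Huffman merges:
merge R(6) and U(16): 22
merge P(18) and 22: 40
merge Q(29) and 40: 69
Huffman total = 22 + 40 + 69 = 131 bits.
Saving = 138 − 131 = 7 bits.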